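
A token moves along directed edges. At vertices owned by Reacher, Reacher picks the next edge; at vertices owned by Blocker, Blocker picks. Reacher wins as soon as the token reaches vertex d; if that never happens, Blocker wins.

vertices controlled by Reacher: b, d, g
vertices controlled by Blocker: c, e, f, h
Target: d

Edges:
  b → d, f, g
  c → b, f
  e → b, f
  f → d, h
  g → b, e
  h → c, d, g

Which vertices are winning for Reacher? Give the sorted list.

b, d, g

A0 = {d}
A1: add {b} — b (Reacher) has b→d.
A2: add {g} — g (Reacher) has g→b.
A3 = A2; e.g. c (Blocker) can still go to f. Fixed point.
Reacher's winning region = {b, d, g}.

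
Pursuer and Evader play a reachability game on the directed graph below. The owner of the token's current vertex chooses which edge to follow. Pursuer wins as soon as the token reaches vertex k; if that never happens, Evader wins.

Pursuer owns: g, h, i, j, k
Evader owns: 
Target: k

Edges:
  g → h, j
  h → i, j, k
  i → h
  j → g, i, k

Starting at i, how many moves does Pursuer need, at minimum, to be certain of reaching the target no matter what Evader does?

A0 = {k}
A1: add {h, j} — h (Pursuer) has h→k; j (Pursuer) has j→k.
A2: add {g, i} — g (Pursuer) has g→h; i (Pursuer) has i→h.
A2 = all vertices. Fixed point.
i enters the attractor at level 2, so Pursuer can force the target in 2 moves from there.

2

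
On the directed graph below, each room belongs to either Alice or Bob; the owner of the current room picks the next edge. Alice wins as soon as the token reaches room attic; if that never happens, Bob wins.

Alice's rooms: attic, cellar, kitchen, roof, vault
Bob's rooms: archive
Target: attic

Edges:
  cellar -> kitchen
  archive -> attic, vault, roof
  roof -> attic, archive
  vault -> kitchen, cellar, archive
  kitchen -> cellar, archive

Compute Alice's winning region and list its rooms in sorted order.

A0 = {attic}
A1: add {roof} — roof (Alice) has roof→attic.
A2 = A1; e.g. kitchen (Alice) has no edge into A1. Fixed point.
Alice's winning region = {attic, roof}.

attic, roof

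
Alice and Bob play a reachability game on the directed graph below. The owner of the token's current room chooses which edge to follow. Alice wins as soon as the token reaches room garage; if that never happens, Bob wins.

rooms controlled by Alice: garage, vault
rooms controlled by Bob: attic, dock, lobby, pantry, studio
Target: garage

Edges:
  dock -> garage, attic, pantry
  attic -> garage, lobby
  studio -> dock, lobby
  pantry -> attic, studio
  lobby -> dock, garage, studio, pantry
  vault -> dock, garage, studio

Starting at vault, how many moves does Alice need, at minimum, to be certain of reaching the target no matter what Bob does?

A0 = {garage}
A1: add {vault} — vault (Alice) has vault→garage.
A2 = A1; e.g. dock (Bob) can still go to attic. Fixed point.
vault enters the attractor at level 1, so Alice can force the target in 1 move from there.

1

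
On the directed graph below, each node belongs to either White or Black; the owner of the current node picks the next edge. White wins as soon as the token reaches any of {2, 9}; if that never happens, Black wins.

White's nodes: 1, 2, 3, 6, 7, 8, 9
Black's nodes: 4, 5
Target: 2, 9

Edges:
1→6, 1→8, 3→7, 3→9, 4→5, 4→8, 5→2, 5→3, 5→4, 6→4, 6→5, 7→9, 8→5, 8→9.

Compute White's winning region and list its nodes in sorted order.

1, 2, 3, 7, 8, 9

A0 = {2, 9}
A1: add {3, 7, 8} — 3 (White) has 3→9; 7 (White) has 7→9; 8 (White) has 8→9.
A2: add {1} — 1 (White) has 1→8.
A3 = A2; e.g. 4 (Black) can still go to 5. Fixed point.
White's winning region = {1, 2, 3, 7, 8, 9}.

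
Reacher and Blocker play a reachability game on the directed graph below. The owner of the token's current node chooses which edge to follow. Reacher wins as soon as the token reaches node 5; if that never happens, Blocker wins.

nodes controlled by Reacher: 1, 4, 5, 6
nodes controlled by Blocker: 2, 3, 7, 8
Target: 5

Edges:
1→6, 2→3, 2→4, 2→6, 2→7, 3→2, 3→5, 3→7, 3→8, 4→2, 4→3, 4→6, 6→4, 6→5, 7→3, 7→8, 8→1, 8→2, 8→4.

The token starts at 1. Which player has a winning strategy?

A0 = {5}
A1: add {6} — 6 (Reacher) has 6→5.
A2: add {1, 4} — 1 (Reacher) has 1→6; 4 (Reacher) has 4→6.
A3 = A2; e.g. 2 (Blocker) can still go to 3. Fixed point.
1 ∈ A2, so Reacher can force the target.

Reacher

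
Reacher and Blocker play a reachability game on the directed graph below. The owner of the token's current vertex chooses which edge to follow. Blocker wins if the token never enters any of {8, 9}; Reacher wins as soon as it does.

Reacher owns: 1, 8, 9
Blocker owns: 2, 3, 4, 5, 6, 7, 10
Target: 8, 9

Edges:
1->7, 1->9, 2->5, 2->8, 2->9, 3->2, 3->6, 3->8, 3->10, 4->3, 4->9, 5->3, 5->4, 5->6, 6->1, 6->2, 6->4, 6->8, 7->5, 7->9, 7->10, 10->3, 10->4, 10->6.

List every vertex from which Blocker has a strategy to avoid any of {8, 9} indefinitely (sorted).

A0 = {8, 9}
A1: add {1} — 1 (Reacher) has 1→9.
A2 = A1; e.g. 2 (Blocker) can still go to 5. Fixed point.
Reacher's attractor = {1, 8, 9}; Blocker avoids the target exactly from the complement.

2, 3, 4, 5, 6, 7, 10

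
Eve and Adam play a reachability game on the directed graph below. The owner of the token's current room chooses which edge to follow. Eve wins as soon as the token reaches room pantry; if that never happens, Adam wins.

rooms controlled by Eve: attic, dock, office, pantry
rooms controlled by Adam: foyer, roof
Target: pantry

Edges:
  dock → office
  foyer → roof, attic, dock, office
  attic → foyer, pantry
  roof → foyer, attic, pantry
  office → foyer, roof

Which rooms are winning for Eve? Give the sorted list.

A0 = {pantry}
A1: add {attic} — attic (Eve) has attic→pantry.
A2 = A1; e.g. foyer (Adam) can still go to roof. Fixed point.
Eve's winning region = {attic, pantry}.

attic, pantry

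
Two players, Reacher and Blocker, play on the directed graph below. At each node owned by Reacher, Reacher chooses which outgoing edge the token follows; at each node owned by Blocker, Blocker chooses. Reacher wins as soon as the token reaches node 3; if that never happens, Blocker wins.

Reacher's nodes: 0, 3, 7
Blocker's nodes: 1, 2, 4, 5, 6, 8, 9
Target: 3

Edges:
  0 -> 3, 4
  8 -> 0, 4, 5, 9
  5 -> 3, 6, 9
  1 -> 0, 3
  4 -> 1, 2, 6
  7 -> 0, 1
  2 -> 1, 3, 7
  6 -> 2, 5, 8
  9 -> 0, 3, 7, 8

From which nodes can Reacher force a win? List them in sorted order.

0, 1, 2, 3, 7

A0 = {3}
A1: add {0} — 0 (Reacher) has 0→3.
A2: add {1, 7} — 1 (Blocker): all of {0, 3} already in; 7 (Reacher) has 7→0.
A3: add {2} — 2 (Blocker): all of {1, 3, 7} already in.
A4 = A3; e.g. 4 (Blocker) can still go to 6. Fixed point.
Reacher's winning region = {0, 1, 2, 3, 7}.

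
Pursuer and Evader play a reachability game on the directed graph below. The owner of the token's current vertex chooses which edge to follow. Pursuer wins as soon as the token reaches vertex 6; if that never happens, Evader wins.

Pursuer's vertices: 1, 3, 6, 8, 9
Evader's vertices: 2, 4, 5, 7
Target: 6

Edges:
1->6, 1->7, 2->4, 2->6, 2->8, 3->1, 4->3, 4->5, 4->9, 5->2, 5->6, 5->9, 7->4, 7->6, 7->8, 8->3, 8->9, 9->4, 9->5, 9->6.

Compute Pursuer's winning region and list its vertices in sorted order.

1, 3, 6, 8, 9

A0 = {6}
A1: add {1, 9} — 1 (Pursuer) has 1→6; 9 (Pursuer) has 9→6.
A2: add {3, 8} — 3 (Pursuer) has 3→1; 8 (Pursuer) has 8→9.
A3 = A2; e.g. 2 (Evader) can still go to 4. Fixed point.
Pursuer's winning region = {1, 3, 6, 8, 9}.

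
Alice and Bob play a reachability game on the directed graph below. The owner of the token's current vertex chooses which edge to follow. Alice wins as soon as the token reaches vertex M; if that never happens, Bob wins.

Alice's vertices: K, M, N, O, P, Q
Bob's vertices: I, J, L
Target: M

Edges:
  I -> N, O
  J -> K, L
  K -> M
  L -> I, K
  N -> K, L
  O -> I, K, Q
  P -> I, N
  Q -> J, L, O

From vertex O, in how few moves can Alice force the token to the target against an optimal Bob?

A0 = {M}
A1: add {K} — K (Alice) has K→M.
A2: add {N, O} — N (Alice) has N→K; O (Alice) has O→K.
O enters the attractor at level 2, so Alice can force the target in 2 moves from there.

2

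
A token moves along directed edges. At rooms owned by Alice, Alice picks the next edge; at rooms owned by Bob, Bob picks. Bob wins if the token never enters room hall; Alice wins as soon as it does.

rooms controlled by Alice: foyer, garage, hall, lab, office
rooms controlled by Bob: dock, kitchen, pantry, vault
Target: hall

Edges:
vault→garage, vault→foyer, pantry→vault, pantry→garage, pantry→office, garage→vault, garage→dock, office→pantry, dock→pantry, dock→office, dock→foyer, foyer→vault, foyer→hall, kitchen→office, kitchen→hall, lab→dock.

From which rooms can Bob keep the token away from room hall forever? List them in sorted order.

dock, garage, kitchen, lab, office, pantry, vault

A0 = {hall}
A1: add {foyer} — foyer (Alice) has foyer→hall.
A2 = A1; e.g. vault (Bob) can still go to garage. Fixed point.
Alice's attractor = {foyer, hall}; Bob avoids the target exactly from the complement.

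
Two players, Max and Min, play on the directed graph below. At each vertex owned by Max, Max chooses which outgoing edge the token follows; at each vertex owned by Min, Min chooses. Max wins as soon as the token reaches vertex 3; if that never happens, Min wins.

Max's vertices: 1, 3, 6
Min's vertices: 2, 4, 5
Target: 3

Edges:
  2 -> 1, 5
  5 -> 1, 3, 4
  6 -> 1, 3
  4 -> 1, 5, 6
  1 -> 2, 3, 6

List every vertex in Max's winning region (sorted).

1, 3, 6

A0 = {3}
A1: add {1, 6} — 1 (Max) has 1→3; 6 (Max) has 6→3.
A2 = A1; e.g. 2 (Min) can still go to 5. Fixed point.
Max's winning region = {1, 3, 6}.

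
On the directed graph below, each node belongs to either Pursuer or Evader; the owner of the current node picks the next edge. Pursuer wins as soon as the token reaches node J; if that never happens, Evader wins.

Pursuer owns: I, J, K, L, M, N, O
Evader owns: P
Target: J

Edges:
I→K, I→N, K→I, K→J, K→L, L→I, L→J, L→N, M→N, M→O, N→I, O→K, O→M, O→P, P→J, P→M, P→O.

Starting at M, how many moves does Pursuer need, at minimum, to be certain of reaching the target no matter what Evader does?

3

A0 = {J}
A1: add {K, L} — K (Pursuer) has K→J; L (Pursuer) has L→J.
A2: add {I, O} — I (Pursuer) has I→K; O (Pursuer) has O→K.
A3: add {M, N} — M (Pursuer) has M→O; N (Pursuer) has N→I.
M enters the attractor at level 3, so Pursuer can force the target in 3 moves from there.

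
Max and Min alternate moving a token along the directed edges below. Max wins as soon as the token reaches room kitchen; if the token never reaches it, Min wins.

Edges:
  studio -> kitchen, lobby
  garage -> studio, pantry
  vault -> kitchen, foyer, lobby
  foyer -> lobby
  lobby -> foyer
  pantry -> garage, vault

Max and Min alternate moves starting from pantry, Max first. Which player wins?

Track states (vertex, player-to-move).
A0 = {(kitchen,Max), (kitchen,Min)}
A1: add {(studio,Max), (vault,Max)}.
A2 = A1; e.g. (studio,Min) stays out. (pantry,Max) never enters ⇒ Min avoids the target.

Min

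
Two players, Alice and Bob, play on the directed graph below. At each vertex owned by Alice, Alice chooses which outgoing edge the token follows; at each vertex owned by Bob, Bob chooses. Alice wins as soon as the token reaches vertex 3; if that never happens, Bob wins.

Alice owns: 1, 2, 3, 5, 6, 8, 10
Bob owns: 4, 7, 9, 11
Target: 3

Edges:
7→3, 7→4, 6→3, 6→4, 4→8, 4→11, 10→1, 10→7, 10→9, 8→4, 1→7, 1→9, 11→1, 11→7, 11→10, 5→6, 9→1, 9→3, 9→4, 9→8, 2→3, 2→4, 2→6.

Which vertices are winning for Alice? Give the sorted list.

2, 3, 5, 6

A0 = {3}
A1: add {2, 6} — 2 (Alice) has 2→3; 6 (Alice) has 6→3.
A2: add {5} — 5 (Alice) has 5→6.
A3 = A2; e.g. 1 (Alice) has no edge into A2. Fixed point.
Alice's winning region = {2, 3, 5, 6}.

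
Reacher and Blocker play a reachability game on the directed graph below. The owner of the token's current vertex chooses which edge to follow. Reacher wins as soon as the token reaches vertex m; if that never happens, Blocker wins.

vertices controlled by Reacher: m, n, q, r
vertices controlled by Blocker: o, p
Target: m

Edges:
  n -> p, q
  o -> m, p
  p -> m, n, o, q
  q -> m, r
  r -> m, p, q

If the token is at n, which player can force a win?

Reacher

A0 = {m}
A1: add {q, r} — q (Reacher) has q→m; r (Reacher) has r→m.
A2: add {n} — n (Reacher) has n→q.
A3 = A2; e.g. o (Blocker) can still go to p. Fixed point.
n ∈ A2, so Reacher can force the target.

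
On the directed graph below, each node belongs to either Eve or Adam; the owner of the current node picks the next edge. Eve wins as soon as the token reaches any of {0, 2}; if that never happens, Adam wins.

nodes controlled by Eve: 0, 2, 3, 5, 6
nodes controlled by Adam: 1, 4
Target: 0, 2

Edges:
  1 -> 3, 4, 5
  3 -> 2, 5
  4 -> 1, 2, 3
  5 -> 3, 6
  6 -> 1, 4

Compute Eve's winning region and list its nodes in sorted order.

0, 2, 3, 5

A0 = {0, 2}
A1: add {3} — 3 (Eve) has 3→2.
A2: add {5} — 5 (Eve) has 5→3.
A3 = A2; e.g. 1 (Adam) can still go to 4. Fixed point.
Eve's winning region = {0, 2, 3, 5}.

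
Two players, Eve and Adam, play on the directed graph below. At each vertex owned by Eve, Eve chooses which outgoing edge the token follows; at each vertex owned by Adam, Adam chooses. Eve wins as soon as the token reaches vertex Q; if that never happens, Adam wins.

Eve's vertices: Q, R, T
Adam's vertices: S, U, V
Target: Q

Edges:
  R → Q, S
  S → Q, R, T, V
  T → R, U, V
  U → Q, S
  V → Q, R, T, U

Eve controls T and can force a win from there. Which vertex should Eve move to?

R

A0 = {Q}
A1: add {R} — R (Eve) has R→Q.
A2: add {T} — T (Eve) has T→R.
A3 = A2; e.g. S (Adam) can still go to V. Fixed point.
From T, successor R is in the attractor (rank 1); the other successors U, V are not.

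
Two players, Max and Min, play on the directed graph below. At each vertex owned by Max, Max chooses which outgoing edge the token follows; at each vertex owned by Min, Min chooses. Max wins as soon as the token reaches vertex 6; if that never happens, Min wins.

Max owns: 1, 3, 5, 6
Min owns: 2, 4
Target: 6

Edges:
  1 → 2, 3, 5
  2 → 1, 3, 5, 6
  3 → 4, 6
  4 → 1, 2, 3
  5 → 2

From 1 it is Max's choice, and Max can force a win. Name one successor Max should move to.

3

A0 = {6}
A1: add {3} — 3 (Max) has 3→6.
A2: add {1} — 1 (Max) has 1→3.
A3 = A2; e.g. 2 (Min) can still go to 5. Fixed point.
From 1, successor 3 is in the attractor (rank 1); the other successors 2, 5 are not.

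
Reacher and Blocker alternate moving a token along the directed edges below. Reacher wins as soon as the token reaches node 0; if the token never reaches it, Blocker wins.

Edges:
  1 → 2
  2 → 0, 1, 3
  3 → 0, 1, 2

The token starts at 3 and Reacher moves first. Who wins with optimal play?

Track states (vertex, player-to-move).
A0 = {(0,Reacher), (0,Blocker)}
A1: add {(2,Reacher), (3,Reacher)}.
(3,Reacher) ∈ A1 ⇒ Reacher forces the target.

Reacher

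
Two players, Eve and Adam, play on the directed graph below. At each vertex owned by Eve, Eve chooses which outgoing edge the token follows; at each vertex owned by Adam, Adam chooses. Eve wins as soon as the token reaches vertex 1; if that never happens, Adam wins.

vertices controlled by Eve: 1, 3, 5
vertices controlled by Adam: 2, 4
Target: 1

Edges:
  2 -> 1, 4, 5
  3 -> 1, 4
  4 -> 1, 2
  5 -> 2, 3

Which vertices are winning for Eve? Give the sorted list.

1, 3, 5

A0 = {1}
A1: add {3} — 3 (Eve) has 3→1.
A2: add {5} — 5 (Eve) has 5→3.
A3 = A2; e.g. 2 (Adam) can still go to 4. Fixed point.
Eve's winning region = {1, 3, 5}.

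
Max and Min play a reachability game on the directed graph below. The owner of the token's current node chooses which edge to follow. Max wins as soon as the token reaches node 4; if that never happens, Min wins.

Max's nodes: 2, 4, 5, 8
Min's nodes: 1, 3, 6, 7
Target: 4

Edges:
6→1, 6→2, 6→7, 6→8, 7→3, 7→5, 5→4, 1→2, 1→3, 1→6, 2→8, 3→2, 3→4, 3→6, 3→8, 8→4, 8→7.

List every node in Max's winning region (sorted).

A0 = {4}
A1: add {5, 8} — 5 (Max) has 5→4; 8 (Max) has 8→4.
A2: add {2} — 2 (Max) has 2→8.
A3 = A2; e.g. 1 (Min) can still go to 3. Fixed point.
Max's winning region = {2, 4, 5, 8}.

2, 4, 5, 8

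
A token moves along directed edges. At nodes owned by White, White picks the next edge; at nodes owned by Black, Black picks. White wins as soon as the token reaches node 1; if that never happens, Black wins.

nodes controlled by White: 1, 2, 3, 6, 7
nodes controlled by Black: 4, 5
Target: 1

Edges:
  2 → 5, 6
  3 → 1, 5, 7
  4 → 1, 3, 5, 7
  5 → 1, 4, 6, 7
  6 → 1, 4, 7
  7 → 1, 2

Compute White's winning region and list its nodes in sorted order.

A0 = {1}
A1: add {3, 6, 7} — 3 (White) has 3→1; 6 (White) has 6→1; 7 (White) has 7→1.
A2: add {2} — 2 (White) has 2→6.
A3 = A2; e.g. 4 (Black) can still go to 5. Fixed point.
White's winning region = {1, 2, 3, 6, 7}.

1, 2, 3, 6, 7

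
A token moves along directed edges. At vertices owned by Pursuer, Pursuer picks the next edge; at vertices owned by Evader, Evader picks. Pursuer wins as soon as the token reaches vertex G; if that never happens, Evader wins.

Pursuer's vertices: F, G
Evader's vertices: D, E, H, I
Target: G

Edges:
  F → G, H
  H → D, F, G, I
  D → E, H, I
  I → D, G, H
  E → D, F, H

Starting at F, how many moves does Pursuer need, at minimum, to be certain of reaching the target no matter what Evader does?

A0 = {G}
A1: add {F} — F (Pursuer) has F→G.
A2 = A1; e.g. D (Evader) can still go to E. Fixed point.
F enters the attractor at level 1, so Pursuer can force the target in 1 move from there.

1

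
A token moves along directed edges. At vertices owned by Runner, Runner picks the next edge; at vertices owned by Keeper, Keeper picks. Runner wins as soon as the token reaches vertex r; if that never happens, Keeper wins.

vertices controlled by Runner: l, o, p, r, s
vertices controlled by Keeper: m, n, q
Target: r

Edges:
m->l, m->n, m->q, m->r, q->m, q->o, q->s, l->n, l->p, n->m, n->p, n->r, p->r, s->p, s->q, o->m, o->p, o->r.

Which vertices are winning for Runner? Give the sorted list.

A0 = {r}
A1: add {o, p} — o (Runner) has o→r; p (Runner) has p→r.
A2: add {l, s} — l (Runner) has l→p; s (Runner) has s→p.
A3 = A2; e.g. m (Keeper) can still go to n. Fixed point.
Runner's winning region = {l, o, p, r, s}.

l, o, p, r, s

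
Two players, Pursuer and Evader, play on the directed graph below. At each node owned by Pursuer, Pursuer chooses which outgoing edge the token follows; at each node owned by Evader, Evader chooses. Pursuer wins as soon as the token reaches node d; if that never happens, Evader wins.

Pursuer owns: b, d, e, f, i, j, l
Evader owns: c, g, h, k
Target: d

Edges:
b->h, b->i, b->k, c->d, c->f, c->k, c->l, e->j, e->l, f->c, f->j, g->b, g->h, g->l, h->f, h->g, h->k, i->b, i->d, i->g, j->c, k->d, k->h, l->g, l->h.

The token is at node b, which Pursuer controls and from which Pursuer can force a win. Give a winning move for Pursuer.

A0 = {d}
A1: add {i} — i (Pursuer) has i→d.
A2: add {b} — b (Pursuer) has b→i.
A3 = A2; e.g. c (Evader) can still go to f. Fixed point.
From b, successor i is in the attractor (rank 1); the other successors h, k are not.

i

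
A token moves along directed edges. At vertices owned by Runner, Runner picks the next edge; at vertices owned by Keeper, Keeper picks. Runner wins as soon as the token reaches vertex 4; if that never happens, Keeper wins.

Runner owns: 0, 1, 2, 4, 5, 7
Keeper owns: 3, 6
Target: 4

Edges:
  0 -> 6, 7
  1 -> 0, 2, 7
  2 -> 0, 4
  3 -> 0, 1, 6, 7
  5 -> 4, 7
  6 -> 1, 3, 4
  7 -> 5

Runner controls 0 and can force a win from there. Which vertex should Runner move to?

7

A0 = {4}
A1: add {2, 5} — 2 (Runner) has 2→4; 5 (Runner) has 5→4.
A2: add {1, 7} — 1 (Runner) has 1→2; 7 (Runner) has 7→5.
A3: add {0} — 0 (Runner) has 0→7.
A4 = A3; e.g. 3 (Keeper) can still go to 6. Fixed point.
From 0, successor 7 is in the attractor (rank 2); the other successor 6 is not.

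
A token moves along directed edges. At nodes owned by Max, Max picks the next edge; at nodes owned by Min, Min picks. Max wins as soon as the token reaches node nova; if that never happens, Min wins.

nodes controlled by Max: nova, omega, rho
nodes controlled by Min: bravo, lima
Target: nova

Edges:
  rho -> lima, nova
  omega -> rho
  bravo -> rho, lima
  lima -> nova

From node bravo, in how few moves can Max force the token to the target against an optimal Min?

A0 = {nova}
A1: add {lima, rho} — rho (Max) has rho→nova; lima (Min): all of {nova} already in.
A2: add {bravo, omega} — omega (Max) has omega→rho; bravo (Min): all of {rho, lima} already in.
A2 = all vertices. Fixed point.
bravo enters the attractor at level 2, so Max can force the target in 2 moves from there.

2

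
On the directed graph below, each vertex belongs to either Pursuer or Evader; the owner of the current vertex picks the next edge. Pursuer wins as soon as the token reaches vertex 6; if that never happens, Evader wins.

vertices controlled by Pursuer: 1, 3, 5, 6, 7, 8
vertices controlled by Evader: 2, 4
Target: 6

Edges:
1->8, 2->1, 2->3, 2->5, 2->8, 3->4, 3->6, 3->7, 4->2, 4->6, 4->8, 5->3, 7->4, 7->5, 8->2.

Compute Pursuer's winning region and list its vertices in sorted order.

A0 = {6}
A1: add {3} — 3 (Pursuer) has 3→6.
A2: add {5} — 5 (Pursuer) has 5→3.
A3: add {7} — 7 (Pursuer) has 7→5.
A4 = A3; e.g. 1 (Pursuer) has no edge into A3. Fixed point.
Pursuer's winning region = {3, 5, 6, 7}.

3, 5, 6, 7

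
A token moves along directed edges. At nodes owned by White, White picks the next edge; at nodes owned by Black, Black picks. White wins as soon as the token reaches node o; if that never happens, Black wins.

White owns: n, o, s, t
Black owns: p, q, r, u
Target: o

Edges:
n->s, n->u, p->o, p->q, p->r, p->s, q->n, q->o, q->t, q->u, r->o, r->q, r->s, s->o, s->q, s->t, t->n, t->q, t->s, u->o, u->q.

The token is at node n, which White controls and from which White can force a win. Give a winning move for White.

s

A0 = {o}
A1: add {s} — s (White) has s→o.
A2: add {n, t} — n (White) has n→s; t (White) has t→s.
A3 = A2; e.g. p (Black) can still go to q. Fixed point.
From n, successor s is in the attractor (rank 1); the other successor u is not.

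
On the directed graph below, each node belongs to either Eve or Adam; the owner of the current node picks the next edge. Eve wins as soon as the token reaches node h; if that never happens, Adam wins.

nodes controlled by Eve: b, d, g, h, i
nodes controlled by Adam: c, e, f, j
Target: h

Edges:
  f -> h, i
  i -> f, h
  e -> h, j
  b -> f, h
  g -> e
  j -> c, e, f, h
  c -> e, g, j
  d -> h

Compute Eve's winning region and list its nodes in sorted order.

b, d, f, h, i

A0 = {h}
A1: add {b, d, i} — b (Eve) has b→h; d (Eve) has d→h; i (Eve) has i→h.
A2: add {f} — f (Adam): all of {h, i} already in.
A3 = A2; e.g. c (Adam) can still go to e. Fixed point.
Eve's winning region = {b, d, f, h, i}.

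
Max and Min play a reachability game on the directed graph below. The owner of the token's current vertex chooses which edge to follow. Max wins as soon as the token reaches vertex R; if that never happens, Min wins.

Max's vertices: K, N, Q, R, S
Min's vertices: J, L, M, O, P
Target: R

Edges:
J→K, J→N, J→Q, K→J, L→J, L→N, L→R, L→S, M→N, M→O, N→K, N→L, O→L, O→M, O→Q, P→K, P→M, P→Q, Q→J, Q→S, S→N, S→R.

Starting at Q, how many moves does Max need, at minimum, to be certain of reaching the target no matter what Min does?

A0 = {R}
A1: add {S} — S (Max) has S→R.
A2: add {Q} — Q (Max) has Q→S.
A3 = A2; e.g. J (Min) can still go to K. Fixed point.
Q enters the attractor at level 2, so Max can force the target in 2 moves from there.

2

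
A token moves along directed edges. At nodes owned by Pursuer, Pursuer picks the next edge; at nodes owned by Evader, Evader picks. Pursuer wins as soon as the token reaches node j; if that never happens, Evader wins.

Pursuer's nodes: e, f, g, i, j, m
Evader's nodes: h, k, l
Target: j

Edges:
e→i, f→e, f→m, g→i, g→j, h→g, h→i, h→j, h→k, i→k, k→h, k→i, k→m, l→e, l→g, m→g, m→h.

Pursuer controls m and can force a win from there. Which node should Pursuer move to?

A0 = {j}
A1: add {g} — g (Pursuer) has g→j.
A2: add {m} — m (Pursuer) has m→g.
A3: add {f} — f (Pursuer) has f→m.
A4 = A3; e.g. e (Pursuer) has no edge into A3. Fixed point.
From m, successor g is in the attractor (rank 1); the other successor h is not.

g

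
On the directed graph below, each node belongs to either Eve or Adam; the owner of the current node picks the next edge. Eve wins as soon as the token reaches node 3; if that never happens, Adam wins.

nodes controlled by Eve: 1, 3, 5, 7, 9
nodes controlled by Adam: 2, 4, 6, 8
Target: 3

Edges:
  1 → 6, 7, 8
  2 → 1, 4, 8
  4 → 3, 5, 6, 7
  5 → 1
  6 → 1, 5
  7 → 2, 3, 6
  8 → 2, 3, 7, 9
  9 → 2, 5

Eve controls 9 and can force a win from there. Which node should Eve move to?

A0 = {3}
A1: add {7} — 7 (Eve) has 7→3.
A2: add {1} — 1 (Eve) has 1→7.
A3: add {5} — 5 (Eve) has 5→1.
A4: add {6, 9} — 6 (Adam): all of {1, 5} already in; 9 (Eve) has 9→5.
A5: add {4} — 4 (Adam): all of {3, 5, 6, 7} already in.
A6 = A5; e.g. 2 (Adam) can still go to 8. Fixed point.
From 9, successor 5 is in the attractor (rank 3); the other successor 2 is not.

5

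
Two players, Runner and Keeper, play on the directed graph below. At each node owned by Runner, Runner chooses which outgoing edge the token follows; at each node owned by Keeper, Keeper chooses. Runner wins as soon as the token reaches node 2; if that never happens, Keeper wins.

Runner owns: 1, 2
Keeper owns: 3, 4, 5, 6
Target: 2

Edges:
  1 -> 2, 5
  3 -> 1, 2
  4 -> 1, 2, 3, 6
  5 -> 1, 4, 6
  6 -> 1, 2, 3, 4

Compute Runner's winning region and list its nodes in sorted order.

A0 = {2}
A1: add {1} — 1 (Runner) has 1→2.
A2: add {3} — 3 (Keeper): all of {1, 2} already in.
A3 = A2; e.g. 4 (Keeper) can still go to 6. Fixed point.
Runner's winning region = {1, 2, 3}.

1, 2, 3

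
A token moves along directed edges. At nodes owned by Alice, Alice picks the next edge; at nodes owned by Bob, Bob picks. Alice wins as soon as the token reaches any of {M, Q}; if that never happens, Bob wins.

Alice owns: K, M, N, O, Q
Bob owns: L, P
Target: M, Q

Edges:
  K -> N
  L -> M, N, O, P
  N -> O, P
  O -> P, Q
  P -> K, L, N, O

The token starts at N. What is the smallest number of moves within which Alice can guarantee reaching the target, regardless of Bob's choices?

2

A0 = {M, Q}
A1: add {O} — O (Alice) has O→Q.
A2: add {N} — N (Alice) has N→O.
N enters the attractor at level 2, so Alice can force the target in 2 moves from there.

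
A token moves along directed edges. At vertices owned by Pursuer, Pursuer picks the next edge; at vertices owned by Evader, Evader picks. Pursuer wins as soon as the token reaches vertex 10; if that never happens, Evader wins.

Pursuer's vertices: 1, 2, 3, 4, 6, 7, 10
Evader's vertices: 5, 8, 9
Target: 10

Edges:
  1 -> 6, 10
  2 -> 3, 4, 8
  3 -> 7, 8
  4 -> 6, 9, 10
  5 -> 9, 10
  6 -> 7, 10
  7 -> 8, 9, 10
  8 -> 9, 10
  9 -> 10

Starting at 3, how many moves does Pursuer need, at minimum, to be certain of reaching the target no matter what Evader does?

2

A0 = {10}
A1: add {1, 4, 6, 7, 9} — 1 (Pursuer) has 1→10; 4 (Pursuer) has 4→10; 6 (Pursuer) has 6→10; 7 (Pursuer) has 7→10; 9 (Evader): all of {10} already in.
A2: add {2, 3, 5, 8} — 2 (Pursuer) has 2→4; 3 (Pursuer) has 3→7; 5 (Evader): all of {9, 10} already in; 8 (Evader): all of {9, 10} already in.
A2 = all vertices. Fixed point.
3 enters the attractor at level 2, so Pursuer can force the target in 2 moves from there.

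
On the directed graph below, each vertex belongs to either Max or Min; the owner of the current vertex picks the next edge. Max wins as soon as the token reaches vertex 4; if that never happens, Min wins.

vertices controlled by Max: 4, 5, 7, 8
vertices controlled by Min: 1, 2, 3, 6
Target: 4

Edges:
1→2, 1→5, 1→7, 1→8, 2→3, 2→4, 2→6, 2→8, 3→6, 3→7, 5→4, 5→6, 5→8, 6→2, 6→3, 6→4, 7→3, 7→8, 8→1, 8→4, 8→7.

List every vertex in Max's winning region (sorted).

4, 5, 7, 8

A0 = {4}
A1: add {5, 8} — 5 (Max) has 5→4; 8 (Max) has 8→4.
A2: add {7} — 7 (Max) has 7→8.
A3 = A2; e.g. 1 (Min) can still go to 2. Fixed point.
Max's winning region = {4, 5, 7, 8}.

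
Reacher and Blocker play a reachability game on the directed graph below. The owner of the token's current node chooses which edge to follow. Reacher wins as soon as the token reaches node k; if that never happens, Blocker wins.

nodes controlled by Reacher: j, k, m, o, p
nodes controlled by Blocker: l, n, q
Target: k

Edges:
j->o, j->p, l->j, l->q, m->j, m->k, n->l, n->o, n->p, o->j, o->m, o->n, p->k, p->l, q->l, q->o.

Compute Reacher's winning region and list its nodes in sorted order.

j, k, m, o, p

A0 = {k}
A1: add {m, p} — m (Reacher) has m→k; p (Reacher) has p→k.
A2: add {j, o} — j (Reacher) has j→p; o (Reacher) has o→m.
A3 = A2; e.g. l (Blocker) can still go to q. Fixed point.
Reacher's winning region = {j, k, m, o, p}.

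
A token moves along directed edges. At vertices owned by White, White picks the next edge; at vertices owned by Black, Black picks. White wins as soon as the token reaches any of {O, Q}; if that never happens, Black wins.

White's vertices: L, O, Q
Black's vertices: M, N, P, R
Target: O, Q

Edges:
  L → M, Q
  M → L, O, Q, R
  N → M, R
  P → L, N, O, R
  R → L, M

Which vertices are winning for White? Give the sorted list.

L, O, Q

A0 = {O, Q}
A1: add {L} — L (White) has L→Q.
A2 = A1; e.g. M (Black) can still go to R. Fixed point.
White's winning region = {L, O, Q}.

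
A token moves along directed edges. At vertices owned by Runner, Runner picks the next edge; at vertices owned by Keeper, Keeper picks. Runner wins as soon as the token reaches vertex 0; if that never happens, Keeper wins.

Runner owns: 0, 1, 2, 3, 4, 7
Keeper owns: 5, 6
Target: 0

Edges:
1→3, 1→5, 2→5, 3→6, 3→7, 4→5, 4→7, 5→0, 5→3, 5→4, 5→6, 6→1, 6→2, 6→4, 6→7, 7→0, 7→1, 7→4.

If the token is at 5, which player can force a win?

A0 = {0}
A1: add {7} — 7 (Runner) has 7→0.
A2: add {3, 4} — 3 (Runner) has 3→7; 4 (Runner) has 4→7.
A3: add {1} — 1 (Runner) has 1→3.
A4 = A3; e.g. 2 (Runner) has no edge into A3. Fixed point.
5 never enters the attractor, so Keeper can avoid the target forever.

Keeper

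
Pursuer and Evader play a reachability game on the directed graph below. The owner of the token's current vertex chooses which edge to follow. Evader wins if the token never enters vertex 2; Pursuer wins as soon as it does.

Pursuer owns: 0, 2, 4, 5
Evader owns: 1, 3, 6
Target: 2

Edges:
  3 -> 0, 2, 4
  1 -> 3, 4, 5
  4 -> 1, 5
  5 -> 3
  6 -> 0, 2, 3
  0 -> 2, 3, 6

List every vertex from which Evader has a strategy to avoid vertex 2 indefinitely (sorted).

1, 3, 4, 5, 6

A0 = {2}
A1: add {0} — 0 (Pursuer) has 0→2.
A2 = A1; e.g. 1 (Evader) can still go to 3. Fixed point.
Pursuer's attractor = {0, 2}; Evader avoids the target exactly from the complement.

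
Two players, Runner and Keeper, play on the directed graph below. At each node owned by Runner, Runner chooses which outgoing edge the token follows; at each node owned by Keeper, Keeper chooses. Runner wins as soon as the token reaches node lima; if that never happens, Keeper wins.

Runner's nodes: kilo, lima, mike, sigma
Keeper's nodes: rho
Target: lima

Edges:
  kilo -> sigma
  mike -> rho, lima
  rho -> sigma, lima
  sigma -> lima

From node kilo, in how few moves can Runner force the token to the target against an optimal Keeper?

A0 = {lima}
A1: add {mike, sigma} — mike (Runner) has mike→lima; sigma (Runner) has sigma→lima.
A2: add {kilo, rho} — kilo (Runner) has kilo→sigma; rho (Keeper): all of {sigma, lima} already in.
A2 = all vertices. Fixed point.
kilo enters the attractor at level 2, so Runner can force the target in 2 moves from there.

2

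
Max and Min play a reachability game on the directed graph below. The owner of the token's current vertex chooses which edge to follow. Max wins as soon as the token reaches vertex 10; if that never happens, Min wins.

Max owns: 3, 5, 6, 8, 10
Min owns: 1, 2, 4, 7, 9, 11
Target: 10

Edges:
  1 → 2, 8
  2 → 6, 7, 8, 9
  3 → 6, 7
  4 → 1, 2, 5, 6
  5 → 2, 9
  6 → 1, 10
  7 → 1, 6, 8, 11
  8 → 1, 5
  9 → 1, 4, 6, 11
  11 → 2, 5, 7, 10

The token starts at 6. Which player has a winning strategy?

Max

A0 = {10}
A1: add {6} — 6 (Max) has 6→10.
6 ∈ A1, so Max can force the target.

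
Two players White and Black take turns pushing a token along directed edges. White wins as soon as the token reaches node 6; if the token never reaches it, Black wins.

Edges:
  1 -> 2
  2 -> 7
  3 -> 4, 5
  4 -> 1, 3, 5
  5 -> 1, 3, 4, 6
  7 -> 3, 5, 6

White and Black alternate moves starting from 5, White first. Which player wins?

Track states (vertex, player-to-move).
A0 = {(6,White), (6,Black)}
A1: add {(5,White), (7,White)}.
(5,White) ∈ A1 ⇒ White forces the target.

White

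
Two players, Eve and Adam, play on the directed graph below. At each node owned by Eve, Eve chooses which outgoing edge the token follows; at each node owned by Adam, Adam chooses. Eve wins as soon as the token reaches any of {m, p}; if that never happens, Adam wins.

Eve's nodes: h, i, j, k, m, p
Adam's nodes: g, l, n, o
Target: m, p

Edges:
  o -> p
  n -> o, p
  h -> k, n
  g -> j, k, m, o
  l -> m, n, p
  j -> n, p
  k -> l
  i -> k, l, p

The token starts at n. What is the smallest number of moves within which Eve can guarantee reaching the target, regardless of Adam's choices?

2

A0 = {m, p}
A1: add {i, j, o} — i (Eve) has i→p; j (Eve) has j→p; o (Adam): all of {p} already in.
A2: add {n} — n (Adam): all of {o, p} already in.
n enters the attractor at level 2, so Eve can force the target in 2 moves from there.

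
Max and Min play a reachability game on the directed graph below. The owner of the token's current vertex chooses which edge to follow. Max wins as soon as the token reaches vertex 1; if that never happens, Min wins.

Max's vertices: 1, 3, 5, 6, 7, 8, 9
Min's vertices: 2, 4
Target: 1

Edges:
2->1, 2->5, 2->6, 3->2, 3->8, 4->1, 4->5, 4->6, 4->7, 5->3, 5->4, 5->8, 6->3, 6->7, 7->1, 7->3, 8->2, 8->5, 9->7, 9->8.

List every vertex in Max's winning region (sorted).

1, 6, 7, 9

A0 = {1}
A1: add {7} — 7 (Max) has 7→1.
A2: add {6, 9} — 6 (Max) has 6→7; 9 (Max) has 9→7.
A3 = A2; e.g. 2 (Min) can still go to 5. Fixed point.
Max's winning region = {1, 6, 7, 9}.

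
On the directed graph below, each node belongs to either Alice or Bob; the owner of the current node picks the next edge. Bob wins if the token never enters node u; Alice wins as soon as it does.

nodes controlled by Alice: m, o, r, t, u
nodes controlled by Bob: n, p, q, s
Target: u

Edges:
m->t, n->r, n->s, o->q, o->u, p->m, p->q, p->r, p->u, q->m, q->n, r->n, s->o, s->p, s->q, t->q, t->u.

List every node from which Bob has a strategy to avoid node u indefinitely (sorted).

n, p, q, r, s

A0 = {u}
A1: add {o, t} — o (Alice) has o→u; t (Alice) has t→u.
A2: add {m} — m (Alice) has m→t.
A3 = A2; e.g. n (Bob) can still go to r. Fixed point.
Alice's attractor = {m, o, t, u}; Bob avoids the target exactly from the complement.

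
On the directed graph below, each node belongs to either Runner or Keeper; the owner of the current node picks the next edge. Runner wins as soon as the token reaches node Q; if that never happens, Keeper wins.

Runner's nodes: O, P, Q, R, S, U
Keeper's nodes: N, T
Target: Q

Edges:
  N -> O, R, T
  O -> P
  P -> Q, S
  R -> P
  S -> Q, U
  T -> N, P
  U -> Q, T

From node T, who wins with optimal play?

A0 = {Q}
A1: add {P, S, U} — P (Runner) has P→Q; S (Runner) has S→Q; U (Runner) has U→Q.
A2: add {O, R} — O (Runner) has O→P; R (Runner) has R→P.
A3 = A2; e.g. N (Keeper) can still go to T. Fixed point.
T never enters the attractor, so Keeper can avoid the target forever.

Keeper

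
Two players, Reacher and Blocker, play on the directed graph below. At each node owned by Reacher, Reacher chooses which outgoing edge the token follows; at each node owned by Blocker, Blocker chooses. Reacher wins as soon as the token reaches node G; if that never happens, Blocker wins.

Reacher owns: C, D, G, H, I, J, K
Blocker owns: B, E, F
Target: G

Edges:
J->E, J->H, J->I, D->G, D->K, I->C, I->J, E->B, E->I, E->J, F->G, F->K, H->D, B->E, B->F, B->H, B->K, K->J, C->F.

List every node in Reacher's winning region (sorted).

C, D, F, G, H, I, J, K

A0 = {G}
A1: add {D} — D (Reacher) has D→G.
A2: add {H} — H (Reacher) has H→D.
A3: add {J} — J (Reacher) has J→H.
A4: add {I, K} — I (Reacher) has I→J; K (Reacher) has K→J.
A5: add {F} — F (Blocker): all of {G, K} already in.
A6: add {C} — C (Reacher) has C→F.
A7 = A6; e.g. B (Blocker) can still go to E. Fixed point.
Reacher's winning region = {C, D, F, G, H, I, J, K}.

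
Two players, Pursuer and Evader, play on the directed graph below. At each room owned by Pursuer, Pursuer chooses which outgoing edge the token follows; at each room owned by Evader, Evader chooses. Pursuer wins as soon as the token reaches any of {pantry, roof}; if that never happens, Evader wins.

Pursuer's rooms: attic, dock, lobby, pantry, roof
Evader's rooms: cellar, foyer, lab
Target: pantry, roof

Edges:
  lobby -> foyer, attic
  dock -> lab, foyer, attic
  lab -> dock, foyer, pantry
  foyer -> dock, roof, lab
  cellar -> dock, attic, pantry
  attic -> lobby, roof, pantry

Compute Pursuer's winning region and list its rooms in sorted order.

attic, cellar, dock, lobby, pantry, roof

A0 = {pantry, roof}
A1: add {attic} — attic (Pursuer) has attic→roof.
A2: add {dock, lobby} — lobby (Pursuer) has lobby→attic; dock (Pursuer) has dock→attic.
A3: add {cellar} — cellar (Evader): all of {dock, attic, pantry} already in.
A4 = A3; e.g. lab (Evader) can still go to foyer. Fixed point.
Pursuer's winning region = {attic, cellar, dock, lobby, pantry, roof}.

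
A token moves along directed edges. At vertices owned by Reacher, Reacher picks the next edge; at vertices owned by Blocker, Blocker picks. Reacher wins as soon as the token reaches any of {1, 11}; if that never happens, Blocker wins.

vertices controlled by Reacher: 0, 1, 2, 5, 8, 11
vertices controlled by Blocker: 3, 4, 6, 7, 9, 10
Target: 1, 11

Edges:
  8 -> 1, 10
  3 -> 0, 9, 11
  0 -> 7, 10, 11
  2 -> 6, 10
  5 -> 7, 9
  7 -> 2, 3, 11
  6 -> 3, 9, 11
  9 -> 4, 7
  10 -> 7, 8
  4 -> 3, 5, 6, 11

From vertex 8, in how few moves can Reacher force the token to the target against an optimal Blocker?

A0 = {1, 11}
A1: add {0, 8} — 0 (Reacher) has 0→11; 8 (Reacher) has 8→1.
A2 = A1; e.g. 2 (Reacher) has no edge into A1. Fixed point.
8 enters the attractor at level 1, so Reacher can force the target in 1 move from there.

1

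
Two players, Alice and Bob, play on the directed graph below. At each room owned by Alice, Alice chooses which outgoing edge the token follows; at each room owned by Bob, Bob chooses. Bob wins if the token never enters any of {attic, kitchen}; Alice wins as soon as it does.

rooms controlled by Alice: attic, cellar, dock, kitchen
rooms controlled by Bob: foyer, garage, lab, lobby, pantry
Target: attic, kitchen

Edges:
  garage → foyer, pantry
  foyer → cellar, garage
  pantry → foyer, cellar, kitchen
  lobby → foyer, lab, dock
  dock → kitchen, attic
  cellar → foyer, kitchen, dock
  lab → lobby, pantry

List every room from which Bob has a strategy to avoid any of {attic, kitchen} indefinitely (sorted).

foyer, garage, lab, lobby, pantry

A0 = {attic, kitchen}
A1: add {cellar, dock} — cellar (Alice) has cellar→kitchen; dock (Alice) has dock→kitchen.
A2 = A1; e.g. foyer (Bob) can still go to garage. Fixed point.
Alice's attractor = {attic, cellar, dock, kitchen}; Bob avoids the target exactly from the complement.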